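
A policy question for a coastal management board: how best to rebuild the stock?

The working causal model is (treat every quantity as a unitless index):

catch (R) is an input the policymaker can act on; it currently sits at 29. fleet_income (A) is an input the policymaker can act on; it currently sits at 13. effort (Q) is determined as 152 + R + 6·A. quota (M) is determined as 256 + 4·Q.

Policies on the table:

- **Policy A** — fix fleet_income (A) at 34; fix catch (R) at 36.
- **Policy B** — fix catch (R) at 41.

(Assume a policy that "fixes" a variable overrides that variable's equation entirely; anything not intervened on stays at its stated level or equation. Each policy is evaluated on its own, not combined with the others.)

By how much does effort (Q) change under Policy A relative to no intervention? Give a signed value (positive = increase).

Baseline:
  R = 29
  A = 13
  Q = 152 + 29 + 6·13 = 259
Policy A (A := 34, R := 36):
  R = 36
  A = 34
  Q = 152 + 36 + 6·34 = 392
Change in Q: 392 − 259 = 133

133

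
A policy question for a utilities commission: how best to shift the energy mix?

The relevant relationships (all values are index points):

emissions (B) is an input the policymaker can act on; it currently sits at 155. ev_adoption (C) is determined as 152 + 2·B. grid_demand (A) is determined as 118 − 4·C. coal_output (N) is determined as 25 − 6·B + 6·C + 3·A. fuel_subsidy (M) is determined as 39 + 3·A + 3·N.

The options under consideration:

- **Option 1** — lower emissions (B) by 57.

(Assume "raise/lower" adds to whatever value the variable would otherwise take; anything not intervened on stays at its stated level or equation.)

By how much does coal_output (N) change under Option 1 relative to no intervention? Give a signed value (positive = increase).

Baseline:
  B = 155
  C = 152 + 2·155 = 462
  A = 118 − 4·462 = -1730
  N = 25 − 6·155 + 6·462 + 3·(-1730) = -3323
Option 1 (B − 57):
  B = 155 − 57 = 98
  C = 152 + 2·98 = 348
  A = 118 − 4·348 = -1274
  N = 25 − 6·98 + 6·348 + 3·(-1274) = -2297
Change in N: -2297 − (-3323) = 1026

1026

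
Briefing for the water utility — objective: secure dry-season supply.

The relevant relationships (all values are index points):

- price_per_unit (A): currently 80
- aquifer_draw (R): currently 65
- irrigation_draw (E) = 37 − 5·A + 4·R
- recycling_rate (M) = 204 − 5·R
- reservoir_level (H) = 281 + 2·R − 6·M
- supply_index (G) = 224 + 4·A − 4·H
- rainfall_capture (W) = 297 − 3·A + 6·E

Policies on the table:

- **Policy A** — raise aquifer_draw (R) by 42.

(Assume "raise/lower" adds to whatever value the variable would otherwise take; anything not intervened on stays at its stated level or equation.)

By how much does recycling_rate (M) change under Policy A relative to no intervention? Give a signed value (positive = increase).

-210

Baseline:
  R = 65
  M = 204 − 5·65 = -121
Policy A (R + 42):
  R = 65 + 42 = 107
  M = 204 − 5·107 = -331
Change in M: -331 − (-121) = -210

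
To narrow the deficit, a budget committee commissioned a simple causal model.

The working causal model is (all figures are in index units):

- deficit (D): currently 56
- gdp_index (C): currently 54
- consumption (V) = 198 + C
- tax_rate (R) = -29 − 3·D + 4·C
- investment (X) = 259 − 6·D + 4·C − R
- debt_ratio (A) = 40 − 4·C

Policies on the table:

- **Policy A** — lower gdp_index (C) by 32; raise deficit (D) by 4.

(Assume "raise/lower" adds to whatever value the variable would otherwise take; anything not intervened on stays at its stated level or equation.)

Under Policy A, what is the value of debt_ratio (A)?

-48

Policy A (C − 32, D + 4):
  C = 54 − 32 = 22
  A = 40 − 4·22 = -48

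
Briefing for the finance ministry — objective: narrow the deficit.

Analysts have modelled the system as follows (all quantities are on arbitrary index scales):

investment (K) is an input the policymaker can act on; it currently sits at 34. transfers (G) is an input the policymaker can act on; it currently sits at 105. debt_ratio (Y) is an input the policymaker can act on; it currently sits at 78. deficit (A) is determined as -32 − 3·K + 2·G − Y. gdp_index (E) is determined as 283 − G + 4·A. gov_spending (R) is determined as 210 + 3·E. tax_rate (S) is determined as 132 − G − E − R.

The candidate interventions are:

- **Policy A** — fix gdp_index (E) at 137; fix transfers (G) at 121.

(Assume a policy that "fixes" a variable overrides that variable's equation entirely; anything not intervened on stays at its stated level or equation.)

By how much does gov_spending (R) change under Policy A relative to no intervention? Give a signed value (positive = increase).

-99

Baseline:
  K = 34
  G = 105
  Y = 78
  A = -32 − 3·34 + 2·105 − 78 = -2
  E = 283 − 105 + 4·(-2) = 170
  R = 210 + 3·170 = 720
Policy A (E := 137, G := 121):
  K = 34
  G = 121
  Y = 78
  A = -32 − 3·34 + 2·121 − 78 = 30
  E = 137
  R = 210 + 3·137 = 621
Change in R: 621 − 720 = -99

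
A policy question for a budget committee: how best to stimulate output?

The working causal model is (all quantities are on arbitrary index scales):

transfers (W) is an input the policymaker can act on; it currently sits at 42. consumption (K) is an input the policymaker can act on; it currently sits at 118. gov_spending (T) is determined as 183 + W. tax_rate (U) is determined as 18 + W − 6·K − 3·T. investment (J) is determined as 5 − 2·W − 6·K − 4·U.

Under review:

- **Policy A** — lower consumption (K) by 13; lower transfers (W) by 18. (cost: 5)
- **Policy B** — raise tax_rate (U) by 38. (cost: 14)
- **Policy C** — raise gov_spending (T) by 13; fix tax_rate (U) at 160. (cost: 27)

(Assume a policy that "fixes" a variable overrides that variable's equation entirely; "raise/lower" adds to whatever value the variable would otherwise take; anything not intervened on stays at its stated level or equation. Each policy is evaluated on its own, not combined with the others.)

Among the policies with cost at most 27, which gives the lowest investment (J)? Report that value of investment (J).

-1427

Policy A (K − 13, W − 18):
  W = 42 − 18 = 24
  K = 118 − 13 = 105
  T = 183 + 24 = 207
  U = 18 + 24 − 6·105 − 3·207 = -1209
  J = 5 − 2·24 − 6·105 − 4·(-1209) = 4163
Policy B (U + 38):
  W = 42
  K = 118
  T = 183 + 42 = 225
  U = 18 + 42 − 6·118 − 3·225 (+38 from intervention) = -1285
  J = 5 − 2·42 − 6·118 − 4·(-1285) = 4353
Policy C (T + 13, U := 160):
  W = 42
  K = 118
  T = 183 + 42 (+13 from intervention) = 238
  U = 160
  J = 5 − 2·42 − 6·118 − 4·160 = -1427
Comparing — Policy A: J=4163, Policy B: J=4353, Policy C: J=-1427. Lowest is -1427 (Policy C).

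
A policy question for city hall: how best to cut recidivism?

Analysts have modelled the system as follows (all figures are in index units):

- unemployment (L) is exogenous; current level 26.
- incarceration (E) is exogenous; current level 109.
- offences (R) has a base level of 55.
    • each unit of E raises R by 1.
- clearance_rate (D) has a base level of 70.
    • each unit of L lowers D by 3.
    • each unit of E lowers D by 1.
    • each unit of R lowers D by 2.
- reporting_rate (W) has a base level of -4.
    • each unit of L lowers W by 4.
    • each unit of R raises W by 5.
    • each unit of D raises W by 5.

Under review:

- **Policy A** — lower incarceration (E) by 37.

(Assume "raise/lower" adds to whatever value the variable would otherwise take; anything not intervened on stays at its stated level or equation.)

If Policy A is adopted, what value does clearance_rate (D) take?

Policy A (E − 37):
  L = 26
  E = 109 − 37 = 72
  R = 55 + 72 = 127
  D = 70 − 3·26 − 72 − 2·127 = -334

-334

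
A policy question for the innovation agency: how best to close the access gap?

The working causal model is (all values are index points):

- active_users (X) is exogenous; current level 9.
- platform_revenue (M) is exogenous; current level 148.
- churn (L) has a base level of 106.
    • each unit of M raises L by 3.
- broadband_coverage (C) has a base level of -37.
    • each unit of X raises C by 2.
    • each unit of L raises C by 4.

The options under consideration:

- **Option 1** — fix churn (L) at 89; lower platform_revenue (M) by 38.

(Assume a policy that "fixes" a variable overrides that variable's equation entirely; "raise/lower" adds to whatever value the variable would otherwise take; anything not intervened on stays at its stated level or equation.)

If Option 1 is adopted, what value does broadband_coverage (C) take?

337

Option 1 (L := 89, M − 38):
  X = 9
  M = 148 − 38 = 110
  L = 89
  C = -37 + 2·9 + 4·89 = 337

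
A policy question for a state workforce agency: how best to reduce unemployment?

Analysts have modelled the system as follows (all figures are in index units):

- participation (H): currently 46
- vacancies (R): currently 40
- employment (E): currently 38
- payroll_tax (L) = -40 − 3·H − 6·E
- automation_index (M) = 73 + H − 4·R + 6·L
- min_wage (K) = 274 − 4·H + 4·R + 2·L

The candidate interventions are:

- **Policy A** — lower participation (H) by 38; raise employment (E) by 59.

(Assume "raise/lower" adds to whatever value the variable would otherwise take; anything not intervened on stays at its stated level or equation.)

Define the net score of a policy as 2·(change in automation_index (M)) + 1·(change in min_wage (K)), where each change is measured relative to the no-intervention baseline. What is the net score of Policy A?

Baseline:
  H = 46
  R = 40
  E = 38
  L = -40 − 3·46 − 6·38 = -406
  M = 73 + 46 − 4·40 + 6·(-406) = -2477
  K = 274 − 4·46 + 4·40 + 2·(-406) = -562
Policy A (H − 38, E + 59):
  H = 46 − 38 = 8
  R = 40
  E = 38 + 59 = 97
  L = -40 − 3·8 − 6·97 = -646
  M = 73 + 8 − 4·40 + 6·(-646) = -3955
  K = 274 − 4·8 + 4·40 + 2·(-646) = -890
ΔM = -3955 − (-2477) = -1478; ΔK = -890 − (-562) = -328
Score = 2·(-1478) + 1·(-328) = -3284

-3284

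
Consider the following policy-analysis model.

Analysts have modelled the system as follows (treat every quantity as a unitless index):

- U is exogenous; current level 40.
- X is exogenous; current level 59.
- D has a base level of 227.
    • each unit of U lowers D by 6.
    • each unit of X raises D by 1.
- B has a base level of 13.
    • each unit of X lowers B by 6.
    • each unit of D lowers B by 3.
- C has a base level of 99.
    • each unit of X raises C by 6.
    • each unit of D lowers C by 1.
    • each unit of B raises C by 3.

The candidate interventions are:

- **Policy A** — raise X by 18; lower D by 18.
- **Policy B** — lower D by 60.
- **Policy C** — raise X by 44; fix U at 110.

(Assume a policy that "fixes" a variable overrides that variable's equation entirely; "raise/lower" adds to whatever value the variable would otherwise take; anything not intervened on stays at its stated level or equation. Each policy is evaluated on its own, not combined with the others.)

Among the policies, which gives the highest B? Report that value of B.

Policy A (X + 18, D − 18):
  U = 40
  X = 59 + 18 = 77
  D = 227 − 6·40 + 77 (−18 from intervention) = 46
  B = 13 − 6·77 − 3·46 = -587
Policy B (D − 60):
  U = 40
  X = 59
  D = 227 − 6·40 + 59 (−60 from intervention) = -14
  B = 13 − 6·59 − 3·(-14) = -299
Policy C (X + 44, U := 110):
  U = 110
  X = 59 + 44 = 103
  D = 227 − 6·110 + 103 = -330
  B = 13 − 6·103 − 3·(-330) = 385
Comparing — Policy A: B=-587, Policy B: B=-299, Policy C: B=385. Highest is 385 (Policy C).

385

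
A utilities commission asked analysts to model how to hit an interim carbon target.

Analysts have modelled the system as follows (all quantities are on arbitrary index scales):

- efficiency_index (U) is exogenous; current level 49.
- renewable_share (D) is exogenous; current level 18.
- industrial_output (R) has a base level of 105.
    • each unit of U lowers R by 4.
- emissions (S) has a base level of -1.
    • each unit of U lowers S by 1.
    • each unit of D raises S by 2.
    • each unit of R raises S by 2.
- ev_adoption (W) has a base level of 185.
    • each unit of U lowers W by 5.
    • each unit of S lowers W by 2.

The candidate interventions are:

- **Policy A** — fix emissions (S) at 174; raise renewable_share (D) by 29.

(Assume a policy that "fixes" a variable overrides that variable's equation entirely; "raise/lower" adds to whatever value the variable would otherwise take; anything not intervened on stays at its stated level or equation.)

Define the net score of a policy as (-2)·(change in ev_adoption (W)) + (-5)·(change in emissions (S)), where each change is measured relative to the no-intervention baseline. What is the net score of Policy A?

-370

Baseline:
  U = 49
  D = 18
  R = 105 − 4·49 = -91
  S = -1 − 49 + 2·18 + 2·(-91) = -196
  W = 185 − 5·49 − 2·(-196) = 332
Policy A (S := 174, D + 29):
  U = 49
  D = 18 + 29 = 47
  R = 105 − 4·49 = -91
  S = 174
  W = 185 − 5·49 − 2·174 = -408
ΔW = -408 − 332 = -740; ΔS = 174 − (-196) = 370
Score = (-2)·(-740) + (-5)·370 = -370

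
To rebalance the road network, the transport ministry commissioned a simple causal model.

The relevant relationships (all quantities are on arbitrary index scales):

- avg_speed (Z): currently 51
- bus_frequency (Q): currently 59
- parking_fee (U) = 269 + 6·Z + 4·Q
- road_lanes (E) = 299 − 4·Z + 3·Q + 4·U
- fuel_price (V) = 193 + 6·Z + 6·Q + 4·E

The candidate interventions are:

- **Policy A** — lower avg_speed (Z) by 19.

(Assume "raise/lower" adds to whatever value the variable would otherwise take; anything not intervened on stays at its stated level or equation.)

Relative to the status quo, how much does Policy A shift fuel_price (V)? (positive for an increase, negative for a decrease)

-1634

Baseline:
  Z = 51
  Q = 59
  U = 269 + 6·51 + 4·59 = 811
  E = 299 − 4·51 + 3·59 + 4·811 = 3516
  V = 193 + 6·51 + 6·59 + 4·3516 = 14917
Policy A (Z − 19):
  Z = 51 − 19 = 32
  Q = 59
  U = 269 + 6·32 + 4·59 = 697
  E = 299 − 4·32 + 3·59 + 4·697 = 3136
  V = 193 + 6·32 + 6·59 + 4·3136 = 13283
Change in V: 13283 − 14917 = -1634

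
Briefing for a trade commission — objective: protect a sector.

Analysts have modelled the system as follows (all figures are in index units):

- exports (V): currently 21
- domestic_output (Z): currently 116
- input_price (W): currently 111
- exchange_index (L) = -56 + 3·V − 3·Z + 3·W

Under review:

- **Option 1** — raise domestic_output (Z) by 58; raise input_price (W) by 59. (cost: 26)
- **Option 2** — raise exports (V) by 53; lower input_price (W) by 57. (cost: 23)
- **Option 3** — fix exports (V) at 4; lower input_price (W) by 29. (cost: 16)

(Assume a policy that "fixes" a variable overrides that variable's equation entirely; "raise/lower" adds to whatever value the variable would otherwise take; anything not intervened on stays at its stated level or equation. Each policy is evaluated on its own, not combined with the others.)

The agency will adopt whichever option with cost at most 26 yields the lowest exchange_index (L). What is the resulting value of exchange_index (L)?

-146

Option 1 (Z + 58, W + 59):
  V = 21
  Z = 116 + 58 = 174
  W = 111 + 59 = 170
  L = -56 + 3·21 − 3·174 + 3·170 = -5
Option 2 (V + 53, W − 57):
  V = 21 + 53 = 74
  Z = 116
  W = 111 − 57 = 54
  L = -56 + 3·74 − 3·116 + 3·54 = -20
Option 3 (V := 4, W − 29):
  V = 4
  Z = 116
  W = 111 − 29 = 82
  L = -56 + 3·4 − 3·116 + 3·82 = -146
Comparing — Option 1: L=-5, Option 2: L=-20, Option 3: L=-146. Lowest is -146 (Option 3).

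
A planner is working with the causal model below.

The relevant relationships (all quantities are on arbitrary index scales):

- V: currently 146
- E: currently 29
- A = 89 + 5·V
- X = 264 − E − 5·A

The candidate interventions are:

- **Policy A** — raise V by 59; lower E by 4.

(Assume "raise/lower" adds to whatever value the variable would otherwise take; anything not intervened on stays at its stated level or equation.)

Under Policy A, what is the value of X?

-5331

Policy A (V + 59, E − 4):
  V = 146 + 59 = 205
  E = 29 − 4 = 25
  A = 89 + 5·205 = 1114
  X = 264 − 25 − 5·1114 = -5331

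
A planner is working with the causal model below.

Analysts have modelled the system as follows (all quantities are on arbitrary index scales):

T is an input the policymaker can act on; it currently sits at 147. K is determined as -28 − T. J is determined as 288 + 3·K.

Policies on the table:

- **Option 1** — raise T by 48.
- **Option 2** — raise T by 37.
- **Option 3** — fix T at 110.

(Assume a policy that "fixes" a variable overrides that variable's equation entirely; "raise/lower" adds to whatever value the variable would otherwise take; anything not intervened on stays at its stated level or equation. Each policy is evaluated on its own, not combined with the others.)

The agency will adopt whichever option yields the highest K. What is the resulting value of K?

Option 1 (T + 48):
  T = 147 + 48 = 195
  K = -28 − 195 = -223
Option 2 (T + 37):
  T = 147 + 37 = 184
  K = -28 − 184 = -212
Option 3 (T := 110):
  T = 110
  K = -28 − 110 = -138
Comparing — Option 1: K=-223, Option 2: K=-212, Option 3: K=-138. Highest is -138 (Option 3).

-138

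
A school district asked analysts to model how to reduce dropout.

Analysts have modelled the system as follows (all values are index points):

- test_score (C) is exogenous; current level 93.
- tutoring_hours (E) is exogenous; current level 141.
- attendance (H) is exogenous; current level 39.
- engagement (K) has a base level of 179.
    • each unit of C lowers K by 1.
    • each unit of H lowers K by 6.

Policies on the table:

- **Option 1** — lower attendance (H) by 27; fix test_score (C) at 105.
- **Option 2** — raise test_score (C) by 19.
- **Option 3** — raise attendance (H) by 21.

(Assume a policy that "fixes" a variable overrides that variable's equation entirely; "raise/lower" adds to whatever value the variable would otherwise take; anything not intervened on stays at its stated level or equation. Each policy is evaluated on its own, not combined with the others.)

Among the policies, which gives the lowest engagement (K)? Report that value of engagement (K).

-274

Option 1 (H − 27, C := 105):
  C = 105
  H = 39 − 27 = 12
  K = 179 − 105 − 6·12 = 2
Option 2 (C + 19):
  C = 93 + 19 = 112
  H = 39
  K = 179 − 112 − 6·39 = -167
Option 3 (H + 21):
  C = 93
  H = 39 + 21 = 60
  K = 179 − 93 − 6·60 = -274
Comparing — Option 1: K=2, Option 2: K=-167, Option 3: K=-274. Lowest is -274 (Option 3).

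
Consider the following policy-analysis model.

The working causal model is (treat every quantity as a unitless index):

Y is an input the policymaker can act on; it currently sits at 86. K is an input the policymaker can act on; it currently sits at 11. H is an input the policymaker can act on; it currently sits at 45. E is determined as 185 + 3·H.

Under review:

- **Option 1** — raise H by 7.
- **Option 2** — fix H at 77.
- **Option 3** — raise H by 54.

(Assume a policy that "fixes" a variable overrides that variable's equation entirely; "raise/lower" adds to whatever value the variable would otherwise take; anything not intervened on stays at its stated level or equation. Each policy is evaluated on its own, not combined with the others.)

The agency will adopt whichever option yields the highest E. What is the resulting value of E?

Option 1 (H + 7):
  H = 45 + 7 = 52
  E = 185 + 3·52 = 341
Option 2 (H := 77):
  H = 77
  E = 185 + 3·77 = 416
Option 3 (H + 54):
  H = 45 + 54 = 99
  E = 185 + 3·99 = 482
Comparing — Option 1: E=341, Option 2: E=416, Option 3: E=482. Highest is 482 (Option 3).

482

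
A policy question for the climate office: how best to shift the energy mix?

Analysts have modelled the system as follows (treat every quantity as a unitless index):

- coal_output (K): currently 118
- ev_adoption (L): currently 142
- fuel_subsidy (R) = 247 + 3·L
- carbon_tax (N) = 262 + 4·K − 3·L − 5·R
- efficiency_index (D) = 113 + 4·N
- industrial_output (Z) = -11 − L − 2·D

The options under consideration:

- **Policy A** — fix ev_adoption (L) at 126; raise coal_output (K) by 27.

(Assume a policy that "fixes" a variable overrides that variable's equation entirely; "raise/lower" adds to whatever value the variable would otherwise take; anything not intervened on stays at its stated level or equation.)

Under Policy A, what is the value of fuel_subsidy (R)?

Policy A (L := 126, K + 27):
  L = 126
  R = 247 + 3·126 = 625

625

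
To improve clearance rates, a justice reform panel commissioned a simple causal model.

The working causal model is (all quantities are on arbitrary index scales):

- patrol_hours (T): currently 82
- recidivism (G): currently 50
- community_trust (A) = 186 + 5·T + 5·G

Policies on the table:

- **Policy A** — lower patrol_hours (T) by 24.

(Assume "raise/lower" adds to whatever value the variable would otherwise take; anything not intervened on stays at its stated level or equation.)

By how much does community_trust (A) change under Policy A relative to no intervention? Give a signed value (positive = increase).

-120

Baseline:
  T = 82
  G = 50
  A = 186 + 5·82 + 5·50 = 846
Policy A (T − 24):
  T = 82 − 24 = 58
  G = 50
  A = 186 + 5·58 + 5·50 = 726
Change in A: 726 − 846 = -120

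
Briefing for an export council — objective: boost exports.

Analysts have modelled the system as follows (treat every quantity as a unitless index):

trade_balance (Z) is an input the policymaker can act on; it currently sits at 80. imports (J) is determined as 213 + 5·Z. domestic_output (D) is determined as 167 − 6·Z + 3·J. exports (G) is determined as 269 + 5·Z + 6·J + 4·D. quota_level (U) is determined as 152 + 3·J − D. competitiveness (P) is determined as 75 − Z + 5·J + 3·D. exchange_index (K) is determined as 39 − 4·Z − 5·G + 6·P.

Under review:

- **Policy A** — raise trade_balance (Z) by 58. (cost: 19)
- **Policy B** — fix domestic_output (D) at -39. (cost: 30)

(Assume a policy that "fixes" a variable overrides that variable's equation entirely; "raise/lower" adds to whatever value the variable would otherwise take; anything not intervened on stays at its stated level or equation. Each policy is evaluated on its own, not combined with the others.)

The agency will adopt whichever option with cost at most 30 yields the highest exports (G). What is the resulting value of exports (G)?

Policy A (Z + 58):
  Z = 80 + 58 = 138
  J = 213 + 5·138 = 903
  D = 167 − 6·138 + 3·903 = 2048
  G = 269 + 5·138 + 6·903 + 4·2048 = 14569
Policy B (D := -39):
  Z = 80
  J = 213 + 5·80 = 613
  D = -39
  G = 269 + 5·80 + 6·613 + 4·(-39) = 4191
Comparing — Policy A: G=14569, Policy B: G=4191. Highest is 14569 (Policy A).

14569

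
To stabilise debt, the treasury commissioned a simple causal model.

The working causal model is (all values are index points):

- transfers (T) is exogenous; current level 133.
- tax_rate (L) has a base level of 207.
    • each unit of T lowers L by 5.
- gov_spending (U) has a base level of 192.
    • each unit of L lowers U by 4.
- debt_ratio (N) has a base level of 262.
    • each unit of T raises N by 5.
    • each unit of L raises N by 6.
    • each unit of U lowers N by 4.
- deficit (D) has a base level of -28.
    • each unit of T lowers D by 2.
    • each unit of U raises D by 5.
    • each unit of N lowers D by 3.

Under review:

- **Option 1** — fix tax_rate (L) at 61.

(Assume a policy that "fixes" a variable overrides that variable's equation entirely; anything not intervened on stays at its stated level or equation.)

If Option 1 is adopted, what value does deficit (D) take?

Option 1 (L := 61):
  T = 133
  L = 61
  U = 192 − 4·61 = -52
  N = 262 + 5·133 + 6·61 − 4·(-52) = 1501
  D = -28 − 2·133 + 5·(-52) − 3·1501 = -5057

-5057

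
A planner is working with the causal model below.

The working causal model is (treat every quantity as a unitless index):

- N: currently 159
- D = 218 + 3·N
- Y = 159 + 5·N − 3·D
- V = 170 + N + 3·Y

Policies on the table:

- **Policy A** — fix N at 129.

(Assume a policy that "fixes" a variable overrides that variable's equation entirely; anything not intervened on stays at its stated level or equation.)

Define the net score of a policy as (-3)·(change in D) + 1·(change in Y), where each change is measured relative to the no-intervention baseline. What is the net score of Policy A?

390

Baseline:
  N = 159
  D = 218 + 3·159 = 695
  Y = 159 + 5·159 − 3·695 = -1131
Policy A (N := 129):
  N = 129
  D = 218 + 3·129 = 605
  Y = 159 + 5·129 − 3·605 = -1011
ΔD = 605 − 695 = -90; ΔY = -1011 − (-1131) = 120
Score = (-3)·(-90) + 1·120 = 390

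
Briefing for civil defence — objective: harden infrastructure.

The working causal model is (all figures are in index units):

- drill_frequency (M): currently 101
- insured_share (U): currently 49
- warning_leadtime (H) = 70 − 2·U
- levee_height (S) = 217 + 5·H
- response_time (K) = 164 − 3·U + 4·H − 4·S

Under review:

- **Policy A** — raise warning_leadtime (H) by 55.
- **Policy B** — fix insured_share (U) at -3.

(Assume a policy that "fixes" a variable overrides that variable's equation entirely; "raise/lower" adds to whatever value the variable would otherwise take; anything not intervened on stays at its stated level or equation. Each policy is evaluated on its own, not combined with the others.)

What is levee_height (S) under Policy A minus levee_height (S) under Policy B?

Policy A (H + 55):
  U = 49
  H = 70 − 2·49 (+55 from intervention) = 27
  S = 217 + 5·27 = 352
Policy B (U := -3):
  U = -3
  H = 70 − 2·(-3) = 76
  S = 217 + 5·76 = 597
S: 352 − 597 = -245

-245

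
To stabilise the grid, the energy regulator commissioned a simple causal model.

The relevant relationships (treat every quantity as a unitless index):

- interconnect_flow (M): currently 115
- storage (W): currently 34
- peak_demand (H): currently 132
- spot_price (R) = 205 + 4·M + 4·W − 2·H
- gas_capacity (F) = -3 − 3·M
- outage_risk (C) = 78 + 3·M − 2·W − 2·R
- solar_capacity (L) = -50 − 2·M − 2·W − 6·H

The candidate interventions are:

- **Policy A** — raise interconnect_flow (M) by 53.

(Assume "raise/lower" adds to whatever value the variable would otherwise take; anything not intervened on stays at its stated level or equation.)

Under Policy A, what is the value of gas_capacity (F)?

-507

Policy A (M + 53):
  M = 115 + 53 = 168
  F = -3 − 3·168 = -507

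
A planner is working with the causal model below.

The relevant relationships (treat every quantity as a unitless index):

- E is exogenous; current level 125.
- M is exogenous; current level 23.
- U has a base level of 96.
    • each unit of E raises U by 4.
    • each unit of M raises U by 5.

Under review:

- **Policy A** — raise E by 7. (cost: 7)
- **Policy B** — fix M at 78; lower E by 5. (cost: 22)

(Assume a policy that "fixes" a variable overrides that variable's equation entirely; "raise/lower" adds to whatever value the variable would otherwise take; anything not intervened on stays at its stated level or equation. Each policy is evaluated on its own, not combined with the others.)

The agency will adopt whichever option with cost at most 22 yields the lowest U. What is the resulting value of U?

Policy A (E + 7):
  E = 125 + 7 = 132
  M = 23
  U = 96 + 4·132 + 5·23 = 739
Policy B (M := 78, E − 5):
  E = 125 − 5 = 120
  M = 78
  U = 96 + 4·120 + 5·78 = 966
Comparing — Policy A: U=739, Policy B: U=966. Lowest is 739 (Policy A).

739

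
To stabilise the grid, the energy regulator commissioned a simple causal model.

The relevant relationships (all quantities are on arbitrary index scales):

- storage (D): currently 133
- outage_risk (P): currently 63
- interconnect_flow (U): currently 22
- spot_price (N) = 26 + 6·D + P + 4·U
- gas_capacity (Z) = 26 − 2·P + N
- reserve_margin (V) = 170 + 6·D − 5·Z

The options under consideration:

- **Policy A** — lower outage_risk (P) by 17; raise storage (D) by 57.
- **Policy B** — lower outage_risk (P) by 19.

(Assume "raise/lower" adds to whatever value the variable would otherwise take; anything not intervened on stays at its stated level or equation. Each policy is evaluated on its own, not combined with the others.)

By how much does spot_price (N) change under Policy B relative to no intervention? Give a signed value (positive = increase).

Baseline:
  D = 133
  P = 63
  U = 22
  N = 26 + 6·133 + 63 + 4·22 = 975
Policy B (P − 19):
  D = 133
  P = 63 − 19 = 44
  U = 22
  N = 26 + 6·133 + 44 + 4·22 = 956
Change in N: 956 − 975 = -19

-19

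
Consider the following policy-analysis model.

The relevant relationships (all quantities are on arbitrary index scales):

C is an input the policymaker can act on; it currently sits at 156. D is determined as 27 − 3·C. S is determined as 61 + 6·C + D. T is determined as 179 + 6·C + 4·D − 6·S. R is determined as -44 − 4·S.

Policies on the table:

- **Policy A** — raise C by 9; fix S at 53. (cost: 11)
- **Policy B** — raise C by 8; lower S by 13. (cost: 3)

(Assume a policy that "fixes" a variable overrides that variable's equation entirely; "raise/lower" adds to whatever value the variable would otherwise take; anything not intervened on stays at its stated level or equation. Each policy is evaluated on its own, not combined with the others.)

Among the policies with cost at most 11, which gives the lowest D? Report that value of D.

-468

Policy A (C + 9, S := 53):
  C = 156 + 9 = 165
  D = 27 − 3·165 = -468
Policy B (C + 8, S − 13):
  C = 156 + 8 = 164
  D = 27 − 3·164 = -465
Comparing — Policy A: D=-468, Policy B: D=-465. Lowest is -468 (Policy A).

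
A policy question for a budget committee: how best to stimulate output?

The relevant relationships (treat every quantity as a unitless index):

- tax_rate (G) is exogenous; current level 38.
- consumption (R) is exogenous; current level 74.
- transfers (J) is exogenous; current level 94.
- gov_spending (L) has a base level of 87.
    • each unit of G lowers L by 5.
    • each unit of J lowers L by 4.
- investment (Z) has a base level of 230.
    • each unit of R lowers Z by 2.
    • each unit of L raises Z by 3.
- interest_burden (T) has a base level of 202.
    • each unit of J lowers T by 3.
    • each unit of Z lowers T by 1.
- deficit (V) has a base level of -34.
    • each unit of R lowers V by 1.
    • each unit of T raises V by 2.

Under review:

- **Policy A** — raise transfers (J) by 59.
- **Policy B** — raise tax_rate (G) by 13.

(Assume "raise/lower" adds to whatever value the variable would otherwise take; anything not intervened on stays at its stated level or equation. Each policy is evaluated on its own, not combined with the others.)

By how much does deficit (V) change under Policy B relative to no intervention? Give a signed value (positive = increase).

Baseline:
  G = 38
  R = 74
  J = 94
  L = 87 − 5·38 − 4·94 = -479
  Z = 230 − 2·74 + 3·(-479) = -1355
  T = 202 − 3·94 − (-1355) = 1275
  V = -34 − 74 + 2·1275 = 2442
Policy B (G + 13):
  G = 38 + 13 = 51
  R = 74
  J = 94
  L = 87 − 5·51 − 4·94 = -544
  Z = 230 − 2·74 + 3·(-544) = -1550
  T = 202 − 3·94 − (-1550) = 1470
  V = -34 − 74 + 2·1470 = 2832
Change in V: 2832 − 2442 = 390

390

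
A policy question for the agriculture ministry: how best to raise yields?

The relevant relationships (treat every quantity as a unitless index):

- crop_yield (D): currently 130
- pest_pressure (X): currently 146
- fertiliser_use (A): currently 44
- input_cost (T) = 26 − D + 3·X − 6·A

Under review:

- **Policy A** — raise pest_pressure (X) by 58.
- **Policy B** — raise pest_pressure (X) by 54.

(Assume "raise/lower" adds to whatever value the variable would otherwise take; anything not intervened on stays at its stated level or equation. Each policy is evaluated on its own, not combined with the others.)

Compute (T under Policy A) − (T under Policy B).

Policy A (X + 58):
  D = 130
  X = 146 + 58 = 204
  A = 44
  T = 26 − 130 + 3·204 − 6·44 = 244
Policy B (X + 54):
  D = 130
  X = 146 + 54 = 200
  A = 44
  T = 26 − 130 + 3·200 − 6·44 = 232
T: 244 − 232 = 12

12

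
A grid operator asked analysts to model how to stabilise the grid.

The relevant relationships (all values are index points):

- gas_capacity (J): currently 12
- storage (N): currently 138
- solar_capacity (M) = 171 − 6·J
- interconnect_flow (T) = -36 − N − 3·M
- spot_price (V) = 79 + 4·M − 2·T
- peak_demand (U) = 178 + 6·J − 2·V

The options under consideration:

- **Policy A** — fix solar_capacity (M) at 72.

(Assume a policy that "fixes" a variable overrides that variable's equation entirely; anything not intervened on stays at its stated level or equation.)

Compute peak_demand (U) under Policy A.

Policy A (M := 72):
  J = 12
  N = 138
  M = 72
  T = -36 − 138 − 3·72 = -390
  V = 79 + 4·72 − 2·(-390) = 1147
  U = 178 + 6·12 − 2·1147 = -2044

-2044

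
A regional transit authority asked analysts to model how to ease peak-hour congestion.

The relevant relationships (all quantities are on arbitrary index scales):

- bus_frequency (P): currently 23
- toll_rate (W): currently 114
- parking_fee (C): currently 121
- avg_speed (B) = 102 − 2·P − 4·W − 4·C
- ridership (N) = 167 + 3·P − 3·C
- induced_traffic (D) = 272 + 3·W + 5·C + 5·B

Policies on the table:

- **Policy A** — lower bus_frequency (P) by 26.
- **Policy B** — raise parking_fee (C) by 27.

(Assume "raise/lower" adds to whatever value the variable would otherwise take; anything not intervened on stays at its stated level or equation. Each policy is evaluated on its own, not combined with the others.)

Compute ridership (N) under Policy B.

Policy B (C + 27):
  P = 23
  C = 121 + 27 = 148
  N = 167 + 3·23 − 3·148 = -208

-208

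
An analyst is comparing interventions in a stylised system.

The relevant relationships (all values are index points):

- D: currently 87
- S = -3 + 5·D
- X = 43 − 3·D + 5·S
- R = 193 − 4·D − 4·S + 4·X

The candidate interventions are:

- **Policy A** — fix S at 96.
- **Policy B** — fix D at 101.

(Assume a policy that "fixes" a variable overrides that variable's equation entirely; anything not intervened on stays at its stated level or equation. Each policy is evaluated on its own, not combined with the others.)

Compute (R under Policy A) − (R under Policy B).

-6272

Policy A (S := 96):
  D = 87
  S = 96
  X = 43 − 3·87 + 5·96 = 262
  R = 193 − 4·87 − 4·96 + 4·262 = 509
Policy B (D := 101):
  D = 101
  S = -3 + 5·101 = 502
  X = 43 − 3·101 + 5·502 = 2250
  R = 193 − 4·101 − 4·502 + 4·2250 = 6781
R: 509 − 6781 = -6272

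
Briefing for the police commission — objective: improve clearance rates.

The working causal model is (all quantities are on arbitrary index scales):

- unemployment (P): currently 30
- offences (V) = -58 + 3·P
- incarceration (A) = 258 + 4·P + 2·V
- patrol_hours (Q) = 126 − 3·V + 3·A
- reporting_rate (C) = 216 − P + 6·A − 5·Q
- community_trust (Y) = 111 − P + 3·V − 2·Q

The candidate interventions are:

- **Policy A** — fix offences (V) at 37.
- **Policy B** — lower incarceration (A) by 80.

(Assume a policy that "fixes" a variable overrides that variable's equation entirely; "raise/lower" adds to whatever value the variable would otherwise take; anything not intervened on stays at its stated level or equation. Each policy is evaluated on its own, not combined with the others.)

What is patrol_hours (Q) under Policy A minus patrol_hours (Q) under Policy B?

Policy A (V := 37):
  P = 30
  V = 37
  A = 258 + 4·30 + 2·37 = 452
  Q = 126 − 3·37 + 3·452 = 1371
Policy B (A − 80):
  P = 30
  V = -58 + 3·30 = 32
  A = 258 + 4·30 + 2·32 (−80 from intervention) = 362
  Q = 126 − 3·32 + 3·362 = 1116
Q: 1371 − 1116 = 255

255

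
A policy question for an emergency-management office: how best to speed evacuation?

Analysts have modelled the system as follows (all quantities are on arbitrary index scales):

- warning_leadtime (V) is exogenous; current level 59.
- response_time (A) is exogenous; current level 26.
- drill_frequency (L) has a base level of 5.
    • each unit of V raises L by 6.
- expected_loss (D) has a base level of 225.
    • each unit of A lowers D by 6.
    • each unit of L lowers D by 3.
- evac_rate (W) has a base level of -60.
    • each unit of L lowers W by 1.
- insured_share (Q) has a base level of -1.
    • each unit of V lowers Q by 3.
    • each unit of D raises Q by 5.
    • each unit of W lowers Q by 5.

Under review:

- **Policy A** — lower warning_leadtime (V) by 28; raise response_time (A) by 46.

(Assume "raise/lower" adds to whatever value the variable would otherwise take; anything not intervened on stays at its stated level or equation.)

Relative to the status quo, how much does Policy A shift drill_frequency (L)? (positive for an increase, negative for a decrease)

Baseline:
  V = 59
  L = 5 + 6·59 = 359
Policy A (V − 28, A + 46):
  V = 59 − 28 = 31
  L = 5 + 6·31 = 191
Change in L: 191 − 359 = -168

-168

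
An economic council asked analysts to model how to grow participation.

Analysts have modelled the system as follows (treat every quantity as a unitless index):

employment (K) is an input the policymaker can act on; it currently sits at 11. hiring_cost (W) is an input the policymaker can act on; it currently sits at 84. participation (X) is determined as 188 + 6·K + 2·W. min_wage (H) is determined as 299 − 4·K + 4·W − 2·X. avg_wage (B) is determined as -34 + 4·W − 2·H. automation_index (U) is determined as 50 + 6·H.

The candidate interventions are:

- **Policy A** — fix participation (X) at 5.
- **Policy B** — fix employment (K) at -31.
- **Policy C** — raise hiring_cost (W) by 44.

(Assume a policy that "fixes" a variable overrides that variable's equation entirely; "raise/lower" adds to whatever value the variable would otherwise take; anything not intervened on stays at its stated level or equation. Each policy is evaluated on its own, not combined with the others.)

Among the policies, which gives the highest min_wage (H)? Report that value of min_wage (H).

581

Policy A (X := 5):
  K = 11
  W = 84
  X = 5
  H = 299 − 4·11 + 4·84 − 2·5 = 581
Policy B (K := -31):
  K = -31
  W = 84
  X = 188 + 6·(-31) + 2·84 = 170
  H = 299 − 4·(-31) + 4·84 − 2·170 = 419
Policy C (W + 44):
  K = 11
  W = 84 + 44 = 128
  X = 188 + 6·11 + 2·128 = 510
  H = 299 − 4·11 + 4·128 − 2·510 = -253
Comparing — Policy A: H=581, Policy B: H=419, Policy C: H=-253. Highest is 581 (Policy A).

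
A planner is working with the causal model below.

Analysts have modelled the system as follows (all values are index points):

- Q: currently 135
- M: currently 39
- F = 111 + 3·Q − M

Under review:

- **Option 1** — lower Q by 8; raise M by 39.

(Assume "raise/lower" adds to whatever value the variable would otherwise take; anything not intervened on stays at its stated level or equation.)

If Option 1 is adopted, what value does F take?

414

Option 1 (Q − 8, M + 39):
  Q = 135 − 8 = 127
  M = 39 + 39 = 78
  F = 111 + 3·127 − 78 = 414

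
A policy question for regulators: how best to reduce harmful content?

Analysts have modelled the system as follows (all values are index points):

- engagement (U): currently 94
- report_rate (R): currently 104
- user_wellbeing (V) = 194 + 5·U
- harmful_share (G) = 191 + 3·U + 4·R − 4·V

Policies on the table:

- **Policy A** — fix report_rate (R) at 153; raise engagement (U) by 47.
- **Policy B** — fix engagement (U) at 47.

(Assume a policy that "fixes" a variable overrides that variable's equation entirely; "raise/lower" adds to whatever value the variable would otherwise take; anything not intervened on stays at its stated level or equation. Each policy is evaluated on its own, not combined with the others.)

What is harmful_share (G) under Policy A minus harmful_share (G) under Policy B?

-1402

Policy A (R := 153, U + 47):
  U = 94 + 47 = 141
  R = 153
  V = 194 + 5·141 = 899
  G = 191 + 3·141 + 4·153 − 4·899 = -2370
Policy B (U := 47):
  U = 47
  R = 104
  V = 194 + 5·47 = 429
  G = 191 + 3·47 + 4·104 − 4·429 = -968
G: -2370 − (-968) = -1402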